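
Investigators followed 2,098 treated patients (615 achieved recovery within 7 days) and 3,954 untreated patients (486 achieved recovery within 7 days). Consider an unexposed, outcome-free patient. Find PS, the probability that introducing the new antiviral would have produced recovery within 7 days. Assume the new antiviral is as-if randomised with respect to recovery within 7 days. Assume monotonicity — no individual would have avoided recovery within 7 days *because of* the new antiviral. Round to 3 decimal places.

PS ≈ 0.194

p₁ = P(outcome | exposed) = 615/2098 = 0.29314
p₀ = P(outcome | unexposed) = 486/3954 = 0.12291
Under exogeneity and monotonicity, PS = (p₁ − p₀) / (1 − p₀).
PS = (0.29314 − 0.12291) / (1 − 0.12291) = 0.17022 / 0.87709 ≈ 0.1941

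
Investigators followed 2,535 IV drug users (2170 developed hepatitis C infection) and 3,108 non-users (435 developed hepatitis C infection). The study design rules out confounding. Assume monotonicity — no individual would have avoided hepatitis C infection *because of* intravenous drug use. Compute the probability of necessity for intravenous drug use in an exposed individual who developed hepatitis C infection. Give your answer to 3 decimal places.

PN ≈ 0.836

p₁ = P(outcome | exposed) = 2170/2535 = 0.85602
p₀ = P(outcome | unexposed) = 435/3108 = 0.13996
Under exogeneity and monotonicity, PN = (p₁ − p₀) / p₁.
PN = (0.85602 − 0.13996) / 0.85602 = 0.71605 / 0.85602 ≈ 0.8365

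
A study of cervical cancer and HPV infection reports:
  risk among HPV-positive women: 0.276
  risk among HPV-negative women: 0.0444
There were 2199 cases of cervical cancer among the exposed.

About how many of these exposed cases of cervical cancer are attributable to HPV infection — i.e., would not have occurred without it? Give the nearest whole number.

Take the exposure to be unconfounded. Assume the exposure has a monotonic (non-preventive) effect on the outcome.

about 1845 cases

Let p₁ = 0.276, p₀ = 0.0444.
PN = (p₁ − p₀)/p₁ = (0.276 − 0.0444) / 0.276 ≈ 0.83913.
Attributable cases ≈ PN × (exposed cases) = 0.83913 × 2199 ≈ 1845.25.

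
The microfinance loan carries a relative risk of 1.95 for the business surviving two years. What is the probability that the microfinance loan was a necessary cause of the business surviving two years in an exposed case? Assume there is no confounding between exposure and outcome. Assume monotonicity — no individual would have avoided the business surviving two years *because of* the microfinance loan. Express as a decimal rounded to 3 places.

PN ≈ 0.487

Under exogeneity and monotonicity, PN = (RR − 1) / RR = 1 − 1/RR.
PN = (1.95 − 1) / 1.95 = 0.95 / 1.95 ≈ 0.4872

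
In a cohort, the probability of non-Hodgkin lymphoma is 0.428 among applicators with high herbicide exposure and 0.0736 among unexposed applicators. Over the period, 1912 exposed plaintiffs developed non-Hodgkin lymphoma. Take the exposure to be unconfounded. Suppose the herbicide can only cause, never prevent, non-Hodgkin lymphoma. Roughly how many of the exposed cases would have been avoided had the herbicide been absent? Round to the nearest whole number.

Let p₁ = 0.428, p₀ = 0.0736.
PN = (p₁ − p₀)/p₁ = (0.428 − 0.0736) / 0.428 ≈ 0.82804.
Attributable cases ≈ PN × (exposed cases) = 0.82804 × 1912 ≈ 1583.21.

about 1583 cases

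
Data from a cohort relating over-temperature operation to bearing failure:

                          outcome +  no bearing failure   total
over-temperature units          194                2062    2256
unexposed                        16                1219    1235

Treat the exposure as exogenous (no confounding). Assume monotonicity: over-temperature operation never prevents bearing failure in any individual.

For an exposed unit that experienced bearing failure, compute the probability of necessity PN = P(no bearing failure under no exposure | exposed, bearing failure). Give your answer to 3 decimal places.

p₁ = P(outcome | exposed) = 194/2256 = 0.085993
p₀ = P(outcome | unexposed) = 16/1235 = 0.012955
Under exogeneity and monotonicity, PN = (p₁ − p₀) / p₁.
PN = (0.085993 − 0.012955) / 0.085993 = 0.073037 / 0.085993 ≈ 0.8493

PN ≈ 0.849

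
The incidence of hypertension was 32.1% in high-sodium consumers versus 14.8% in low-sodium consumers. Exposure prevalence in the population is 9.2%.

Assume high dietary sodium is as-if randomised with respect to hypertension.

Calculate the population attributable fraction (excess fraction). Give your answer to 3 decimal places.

PAF ≈ 0.097

p₁ = 0.321, p₀ = 0.148.
Overall risk P(Y=1) = π·p₁ + (1−π)·p₀ = 0.092×0.321 + 0.908×0.148 = 0.16392.
Under exogeneity, PAF = [P(Y=1) − p₀] / P(Y=1).
PAF = (0.16392 − 0.148) / 0.16392 ≈ 0.0971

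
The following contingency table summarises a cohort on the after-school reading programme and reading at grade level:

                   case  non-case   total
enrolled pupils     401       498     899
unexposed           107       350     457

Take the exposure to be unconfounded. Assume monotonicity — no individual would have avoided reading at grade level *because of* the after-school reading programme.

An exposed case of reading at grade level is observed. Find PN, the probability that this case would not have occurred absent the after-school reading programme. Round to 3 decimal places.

p₁ = P(outcome | exposed) = 401/899 = 0.44605
p₀ = P(outcome | unexposed) = 107/457 = 0.23414
Under exogeneity and monotonicity, PN = (p₁ − p₀) / p₁.
PN = (0.44605 − 0.23414) / 0.44605 = 0.21192 / 0.44605 ≈ 0.4751

PN ≈ 0.475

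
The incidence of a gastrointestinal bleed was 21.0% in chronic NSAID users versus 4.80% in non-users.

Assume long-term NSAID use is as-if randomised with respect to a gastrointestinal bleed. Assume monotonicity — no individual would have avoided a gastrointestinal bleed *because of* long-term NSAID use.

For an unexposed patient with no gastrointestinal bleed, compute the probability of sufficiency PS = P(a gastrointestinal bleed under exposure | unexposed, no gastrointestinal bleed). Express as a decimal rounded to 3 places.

PS ≈ 0.170

p₁ = 0.21, p₀ = 0.048.
Under exogeneity and monotonicity, PS = (p₁ − p₀) / (1 − p₀).
PS = (0.21 − 0.048) / (1 − 0.048) = 0.162 / 0.952 ≈ 0.1702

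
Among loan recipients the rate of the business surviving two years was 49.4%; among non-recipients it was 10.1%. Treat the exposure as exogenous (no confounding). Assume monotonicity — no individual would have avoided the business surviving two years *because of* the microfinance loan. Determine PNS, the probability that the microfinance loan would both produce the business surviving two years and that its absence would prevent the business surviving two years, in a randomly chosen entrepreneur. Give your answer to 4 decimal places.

p₁ = 0.494, p₀ = 0.101.
Under exogeneity and monotonicity, PNS = p₁ − p₀.
PNS = 0.494 − 0.101 = 0.393

PNS ≈ 0.3930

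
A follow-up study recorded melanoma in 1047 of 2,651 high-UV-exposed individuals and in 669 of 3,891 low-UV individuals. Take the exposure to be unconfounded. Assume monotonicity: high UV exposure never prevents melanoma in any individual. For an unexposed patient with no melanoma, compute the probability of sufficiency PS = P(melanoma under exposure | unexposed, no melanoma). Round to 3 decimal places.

p₁ = P(outcome | exposed) = 1047/2651 = 0.39495
p₀ = P(outcome | unexposed) = 669/3891 = 0.17194
Under exogeneity and monotonicity, PS = (p₁ − p₀) / (1 − p₀).
PS = (0.39495 − 0.17194) / (1 − 0.17194) = 0.22301 / 0.82806 ≈ 0.2693

PS ≈ 0.269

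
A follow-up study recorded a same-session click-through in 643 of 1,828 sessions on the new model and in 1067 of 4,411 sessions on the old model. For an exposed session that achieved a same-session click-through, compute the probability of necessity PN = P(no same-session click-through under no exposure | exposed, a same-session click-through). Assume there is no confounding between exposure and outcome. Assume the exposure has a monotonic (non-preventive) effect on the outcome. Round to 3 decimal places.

PN ≈ 0.312

p₁ = P(outcome | exposed) = 643/1828 = 0.35175
p₀ = P(outcome | unexposed) = 1067/4411 = 0.2419
Under exogeneity and monotonicity, PN = (p₁ − p₀) / p₁.
PN = (0.35175 − 0.2419) / 0.35175 = 0.10986 / 0.35175 ≈ 0.3123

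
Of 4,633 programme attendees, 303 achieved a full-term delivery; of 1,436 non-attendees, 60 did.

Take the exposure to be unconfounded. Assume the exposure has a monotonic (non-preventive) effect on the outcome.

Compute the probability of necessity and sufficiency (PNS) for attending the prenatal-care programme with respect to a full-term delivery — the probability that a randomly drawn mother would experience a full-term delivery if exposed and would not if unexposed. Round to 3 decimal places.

PNS ≈ 0.024

p₁ = P(outcome | exposed) = 303/4633 = 0.0654
p₀ = P(outcome | unexposed) = 60/1436 = 0.041783
Under exogeneity and monotonicity, PNS = p₁ − p₀.
PNS = 0.0654 − 0.041783 = 0.023618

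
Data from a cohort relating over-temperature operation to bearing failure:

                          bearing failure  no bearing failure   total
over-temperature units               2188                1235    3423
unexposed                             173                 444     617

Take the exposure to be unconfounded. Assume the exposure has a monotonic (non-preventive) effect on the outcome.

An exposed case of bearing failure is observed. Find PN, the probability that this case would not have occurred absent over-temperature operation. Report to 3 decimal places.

p₁ = P(outcome | exposed) = 2188/3423 = 0.63921
p₀ = P(outcome | unexposed) = 173/617 = 0.28039
Under exogeneity and monotonicity, PN = (p₁ − p₀) / p₁.
PN = (0.63921 − 0.28039) / 0.63921 = 0.35882 / 0.63921 ≈ 0.5613

PN ≈ 0.561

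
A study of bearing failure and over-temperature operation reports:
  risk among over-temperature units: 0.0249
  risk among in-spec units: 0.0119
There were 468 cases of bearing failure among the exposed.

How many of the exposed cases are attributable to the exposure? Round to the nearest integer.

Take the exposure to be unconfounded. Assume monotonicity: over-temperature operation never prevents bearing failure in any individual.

Let p₁ = 0.0249, p₀ = 0.0119.
PN = (p₁ − p₀)/p₁ = (0.0249 − 0.0119) / 0.0249 ≈ 0.52209.
Attributable cases ≈ PN × (exposed cases) = 0.52209 × 468 ≈ 244.34.

about 244 cases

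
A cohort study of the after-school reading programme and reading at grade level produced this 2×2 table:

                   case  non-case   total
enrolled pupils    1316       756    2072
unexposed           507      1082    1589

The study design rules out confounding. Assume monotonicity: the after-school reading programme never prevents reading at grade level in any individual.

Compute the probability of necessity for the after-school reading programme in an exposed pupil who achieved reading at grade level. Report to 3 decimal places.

p₁ = P(outcome | exposed) = 1316/2072 = 0.63514
p₀ = P(outcome | unexposed) = 507/1589 = 0.31907
Under exogeneity and monotonicity, PN = (p₁ − p₀)/p₁.
PN = (0.63514 − 0.31907) / 0.63514 ≈ 0.4976

PN ≈ 0.498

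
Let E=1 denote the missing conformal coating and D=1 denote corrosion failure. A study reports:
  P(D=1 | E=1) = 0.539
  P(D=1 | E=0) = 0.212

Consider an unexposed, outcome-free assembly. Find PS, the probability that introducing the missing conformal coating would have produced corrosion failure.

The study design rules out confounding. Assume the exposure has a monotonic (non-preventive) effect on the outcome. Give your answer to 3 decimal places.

Let p₁ = 0.539, p₀ = 0.212.
Under exogeneity and monotonicity, PS = (p₁ − p₀) / (1 − p₀).
PS = (0.539 − 0.212) / (1 − 0.212) = 0.327 / 0.788 ≈ 0.4150

PS ≈ 0.415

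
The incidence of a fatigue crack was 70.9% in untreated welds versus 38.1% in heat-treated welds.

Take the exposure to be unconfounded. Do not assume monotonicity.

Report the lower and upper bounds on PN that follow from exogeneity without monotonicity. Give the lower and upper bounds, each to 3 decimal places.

0.463 ≤ PN ≤ 0.873

p₁ = 0.709, p₀ = 0.381.
Under exogeneity alone the bounds on PN are max{0,(p₁−p₀)/p₁} ≤ PN ≤ min{1,(1−p₀)/p₁}.
  lower = (p₁ − p₀)/p₁ = 0.328 / 0.709 ≈ 0.4626
  upper = min{1, (1 − p₀)/p₁} = 0.619 / 0.709 ≈ 0.8731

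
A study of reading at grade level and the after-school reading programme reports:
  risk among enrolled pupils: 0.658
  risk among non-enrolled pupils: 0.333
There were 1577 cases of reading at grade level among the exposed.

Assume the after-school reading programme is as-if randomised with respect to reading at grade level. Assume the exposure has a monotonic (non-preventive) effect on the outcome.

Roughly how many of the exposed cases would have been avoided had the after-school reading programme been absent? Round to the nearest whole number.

about 779 cases

Let p₁ = 0.658, p₀ = 0.333.
PN = (p₁ − p₀)/p₁ = (0.658 − 0.333) / 0.658 ≈ 0.49392.
Attributable cases ≈ PN × (exposed cases) = 0.49392 × 1577 ≈ 778.91.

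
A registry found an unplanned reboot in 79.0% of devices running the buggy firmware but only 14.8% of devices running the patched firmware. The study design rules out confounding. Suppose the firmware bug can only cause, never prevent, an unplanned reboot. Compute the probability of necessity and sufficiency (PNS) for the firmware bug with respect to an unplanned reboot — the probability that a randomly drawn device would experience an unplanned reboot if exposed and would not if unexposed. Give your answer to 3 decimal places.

PNS ≈ 0.642

p₁ = 0.79, p₀ = 0.148.
Under exogeneity and monotonicity, PNS = p₁ − p₀.
PNS = 0.79 − 0.148 = 0.642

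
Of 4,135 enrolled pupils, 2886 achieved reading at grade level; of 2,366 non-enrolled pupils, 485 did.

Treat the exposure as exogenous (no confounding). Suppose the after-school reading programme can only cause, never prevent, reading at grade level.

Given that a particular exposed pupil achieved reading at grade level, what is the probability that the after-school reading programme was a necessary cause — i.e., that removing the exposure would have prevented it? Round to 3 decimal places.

p₁ = P(outcome | exposed) = 2886/4135 = 0.69794
p₀ = P(outcome | unexposed) = 485/2366 = 0.20499
Under exogeneity and monotonicity, PN = (p₁ − p₀) / p₁.
PN = (0.69794 − 0.20499) / 0.69794 = 0.49296 / 0.69794 ≈ 0.7063

PN ≈ 0.706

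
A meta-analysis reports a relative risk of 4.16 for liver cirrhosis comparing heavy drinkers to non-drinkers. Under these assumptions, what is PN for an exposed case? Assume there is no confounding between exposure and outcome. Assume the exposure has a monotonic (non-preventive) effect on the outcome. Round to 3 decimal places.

PN ≈ 0.760

Under exogeneity and monotonicity, PN = (RR − 1) / RR = 1 − 1/RR.
PN = (4.16 − 1) / 4.16 = 3.16 / 4.16 ≈ 0.7596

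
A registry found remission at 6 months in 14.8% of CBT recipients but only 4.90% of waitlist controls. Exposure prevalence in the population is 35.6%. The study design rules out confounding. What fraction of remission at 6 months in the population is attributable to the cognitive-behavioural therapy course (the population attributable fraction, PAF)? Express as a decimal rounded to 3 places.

PAF ≈ 0.418

p₁ = 0.148, p₀ = 0.049.
Overall risk P(Y=1) = π·p₁ + (1−π)·p₀ = 0.356×0.148 + 0.644×0.049 = 0.084244.
Under exogeneity, PAF = [P(Y=1) − p₀] / P(Y=1).
PAF = (0.084244 − 0.049) / 0.084244 ≈ 0.4184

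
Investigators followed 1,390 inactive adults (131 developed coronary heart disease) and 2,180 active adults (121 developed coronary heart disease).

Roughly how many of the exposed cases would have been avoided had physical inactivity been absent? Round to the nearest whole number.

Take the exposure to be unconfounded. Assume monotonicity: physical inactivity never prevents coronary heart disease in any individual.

p₁ = P(outcome | exposed) = 131/1390 = 0.094245
p₀ = P(outcome | unexposed) = 121/2180 = 0.055505
PN = (p₁ − p₀)/p₁ = (0.094245 − 0.055505) / 0.094245 ≈ 0.41106.
Attributable cases ≈ PN × (exposed cases) = 0.41106 × 131 ≈ 53.85.

about 54 cases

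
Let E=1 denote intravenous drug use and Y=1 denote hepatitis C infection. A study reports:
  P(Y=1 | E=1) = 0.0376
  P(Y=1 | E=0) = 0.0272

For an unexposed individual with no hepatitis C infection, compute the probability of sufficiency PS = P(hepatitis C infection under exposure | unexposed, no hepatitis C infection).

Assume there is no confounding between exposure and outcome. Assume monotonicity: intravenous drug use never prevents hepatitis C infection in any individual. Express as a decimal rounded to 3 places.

PS ≈ 0.011

Let p₁ = 0.0376, p₀ = 0.0272.
Under exogeneity and monotonicity, PS = (p₁ − p₀) / (1 − p₀).
PS = (0.0376 − 0.0272) / (1 − 0.0272) = 0.0104 / 0.9728 ≈ 0.0107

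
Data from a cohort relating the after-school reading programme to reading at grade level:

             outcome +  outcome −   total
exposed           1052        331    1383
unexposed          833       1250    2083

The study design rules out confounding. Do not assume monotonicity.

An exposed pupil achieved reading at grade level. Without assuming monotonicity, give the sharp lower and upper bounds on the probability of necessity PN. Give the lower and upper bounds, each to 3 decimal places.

0.474 ≤ PN ≤ 0.789

p₁ = P(outcome | exposed) = 1052/1383 = 0.76067
p₀ = P(outcome | unexposed) = 833/2083 = 0.3999
Under exogeneity alone the bounds on PN are max{0,(p₁−p₀)/p₁} ≤ PN ≤ min{1,(1−p₀)/p₁}.
  lower = (p₁ − p₀)/p₁ = 0.36076 / 0.76067 ≈ 0.4743
  upper = min{1, (1 − p₀)/p₁} = 0.6001 / 0.76067 ≈ 0.7889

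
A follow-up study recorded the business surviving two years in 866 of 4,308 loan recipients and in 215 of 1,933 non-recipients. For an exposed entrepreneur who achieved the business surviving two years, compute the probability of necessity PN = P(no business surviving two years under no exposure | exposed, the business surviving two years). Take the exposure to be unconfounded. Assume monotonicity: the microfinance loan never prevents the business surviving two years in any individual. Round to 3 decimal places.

PN ≈ 0.447

p₁ = P(outcome | exposed) = 866/4308 = 0.20102
p₀ = P(outcome | unexposed) = 215/1933 = 0.11123
Under exogeneity and monotonicity, PN = (p₁ − p₀) / p₁.
PN = (0.20102 − 0.11123) / 0.20102 = 0.089795 / 0.20102 ≈ 0.4467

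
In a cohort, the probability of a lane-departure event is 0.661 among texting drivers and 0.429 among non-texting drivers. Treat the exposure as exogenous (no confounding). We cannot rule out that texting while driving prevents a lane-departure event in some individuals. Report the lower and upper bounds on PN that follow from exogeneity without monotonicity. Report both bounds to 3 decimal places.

0.351 ≤ PN ≤ 0.864

Let p₁ = 0.661, p₀ = 0.429.
Under exogeneity alone the bounds on PN are max{0,(p₁−p₀)/p₁} ≤ PN ≤ min{1,(1−p₀)/p₁}.
  lower = (p₁ − p₀)/p₁ = 0.232 / 0.661 ≈ 0.3510
  upper = min{1, (1 − p₀)/p₁} = 0.571 / 0.661 ≈ 0.8638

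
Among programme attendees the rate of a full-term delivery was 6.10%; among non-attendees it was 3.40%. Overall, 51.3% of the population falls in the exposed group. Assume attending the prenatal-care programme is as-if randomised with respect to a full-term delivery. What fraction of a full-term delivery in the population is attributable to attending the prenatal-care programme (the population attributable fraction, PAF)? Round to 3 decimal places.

p₁ = 0.061, p₀ = 0.034.
Overall risk P(Y=1) = π·p₁ + (1−π)·p₀ = 0.513×0.061 + 0.487×0.034 = 0.047851.
Under exogeneity, PAF = [P(Y=1) − p₀] / P(Y=1).
PAF = (0.047851 − 0.034) / 0.047851 ≈ 0.2895

PAF ≈ 0.289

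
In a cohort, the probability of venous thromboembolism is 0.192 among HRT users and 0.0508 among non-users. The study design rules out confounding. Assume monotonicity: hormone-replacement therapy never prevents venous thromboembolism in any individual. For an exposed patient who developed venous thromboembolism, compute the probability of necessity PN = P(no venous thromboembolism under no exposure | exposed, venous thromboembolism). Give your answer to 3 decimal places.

PN ≈ 0.735

Let p₁ = 0.192, p₀ = 0.0508.
Under exogeneity and monotonicity, PN = (p₁ − p₀) / p₁.
PN = (0.192 − 0.0508) / 0.192 = 0.1412 / 0.192 ≈ 0.7354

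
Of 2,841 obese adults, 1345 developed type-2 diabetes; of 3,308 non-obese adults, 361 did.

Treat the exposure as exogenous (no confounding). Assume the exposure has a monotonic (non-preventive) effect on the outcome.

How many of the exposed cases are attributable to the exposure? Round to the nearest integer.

p₁ = P(outcome | exposed) = 1345/2841 = 0.47342
p₀ = P(outcome | unexposed) = 361/3308 = 0.10913
PN = (p₁ − p₀)/p₁ = (0.47342 − 0.10913) / 0.47342 ≈ 0.76949.
Attributable cases ≈ PN × (exposed cases) = 0.76949 × 1345 ≈ 1034.96.

about 1035 cases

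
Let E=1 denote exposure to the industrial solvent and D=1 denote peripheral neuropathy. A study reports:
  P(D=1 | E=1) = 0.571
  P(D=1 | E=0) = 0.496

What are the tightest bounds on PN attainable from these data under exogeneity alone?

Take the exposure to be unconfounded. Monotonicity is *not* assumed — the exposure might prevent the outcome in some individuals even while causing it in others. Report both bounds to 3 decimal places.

Let p₁ = 0.571, p₀ = 0.496.
Under exogeneity alone the bounds on PN are max{0,(p₁−p₀)/p₁} ≤ PN ≤ min{1,(1−p₀)/p₁}.
  lower = (p₁ − p₀)/p₁ = 0.075 / 0.571 ≈ 0.1313
  upper = min{1, (1 − p₀)/p₁} = 0.504 / 0.571 ≈ 0.8827

0.131 ≤ PN ≤ 0.883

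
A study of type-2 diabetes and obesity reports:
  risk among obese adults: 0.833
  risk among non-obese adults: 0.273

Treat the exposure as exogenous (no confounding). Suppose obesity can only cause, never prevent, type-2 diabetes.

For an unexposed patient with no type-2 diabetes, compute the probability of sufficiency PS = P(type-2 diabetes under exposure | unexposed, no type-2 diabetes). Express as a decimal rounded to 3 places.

PS ≈ 0.770

Let p₁ = 0.833, p₀ = 0.273.
Under exogeneity and monotonicity, PS = (p₁ − p₀) / (1 − p₀).
PS = (0.833 − 0.273) / (1 − 0.273) = 0.56 / 0.727 ≈ 0.7703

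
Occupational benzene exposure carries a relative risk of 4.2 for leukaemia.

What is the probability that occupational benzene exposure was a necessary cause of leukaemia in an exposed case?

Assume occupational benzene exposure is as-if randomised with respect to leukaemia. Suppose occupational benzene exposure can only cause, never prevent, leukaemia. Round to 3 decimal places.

PN ≈ 0.762

Under exogeneity and monotonicity, PN = (RR − 1) / RR = 1 − 1/RR.
PN = (4.2 − 1) / 4.2 = 3.2 / 4.2 ≈ 0.7619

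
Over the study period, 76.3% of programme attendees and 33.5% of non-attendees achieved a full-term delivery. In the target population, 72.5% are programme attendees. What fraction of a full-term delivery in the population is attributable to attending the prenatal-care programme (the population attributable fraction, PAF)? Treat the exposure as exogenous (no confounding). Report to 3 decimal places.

p₁ = 0.763, p₀ = 0.335.
Overall risk P(Y=1) = π·p₁ + (1−π)·p₀ = 0.725×0.763 + 0.275×0.335 = 0.6453.
Under exogeneity, PAF = [P(Y=1) − p₀] / P(Y=1).
PAF = (0.6453 − 0.335) / 0.6453 ≈ 0.4809

PAF ≈ 0.481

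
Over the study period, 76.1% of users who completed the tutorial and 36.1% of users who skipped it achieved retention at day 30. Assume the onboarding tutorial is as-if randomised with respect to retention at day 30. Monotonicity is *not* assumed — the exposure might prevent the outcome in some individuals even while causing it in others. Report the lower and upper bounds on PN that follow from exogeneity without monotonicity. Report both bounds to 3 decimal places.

p₁ = 0.761, p₀ = 0.361.
Under exogeneity alone the bounds on PN are max{0,(p₁−p₀)/p₁} ≤ PN ≤ min{1,(1−p₀)/p₁}.
  lower = (p₁ − p₀)/p₁ = 0.4 / 0.761 ≈ 0.5256
  upper = min{1, (1 − p₀)/p₁} = 0.639 / 0.761 ≈ 0.8397

0.526 ≤ PN ≤ 0.840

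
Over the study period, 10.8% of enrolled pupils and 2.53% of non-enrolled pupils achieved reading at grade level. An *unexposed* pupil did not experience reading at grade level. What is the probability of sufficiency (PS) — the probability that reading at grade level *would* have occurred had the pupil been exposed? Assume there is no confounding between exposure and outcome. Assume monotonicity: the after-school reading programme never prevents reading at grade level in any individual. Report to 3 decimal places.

PS ≈ 0.085

p₁ = 0.108, p₀ = 0.0253.
Under exogeneity and monotonicity, PS = (p₁ − p₀) / (1 − p₀).
PS = (0.108 − 0.0253) / (1 − 0.0253) = 0.0827 / 0.9747 ≈ 0.0848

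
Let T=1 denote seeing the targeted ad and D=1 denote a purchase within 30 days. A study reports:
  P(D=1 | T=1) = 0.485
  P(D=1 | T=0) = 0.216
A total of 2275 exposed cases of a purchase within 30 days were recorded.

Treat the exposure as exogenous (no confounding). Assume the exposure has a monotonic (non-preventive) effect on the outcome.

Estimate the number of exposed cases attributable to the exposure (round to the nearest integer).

about 1262 cases

Let p₁ = 0.485, p₀ = 0.216.
PN = (p₁ − p₀)/p₁ = (0.485 − 0.216) / 0.485 ≈ 0.55464.
Attributable cases ≈ PN × (exposed cases) = 0.55464 × 2275 ≈ 1261.80.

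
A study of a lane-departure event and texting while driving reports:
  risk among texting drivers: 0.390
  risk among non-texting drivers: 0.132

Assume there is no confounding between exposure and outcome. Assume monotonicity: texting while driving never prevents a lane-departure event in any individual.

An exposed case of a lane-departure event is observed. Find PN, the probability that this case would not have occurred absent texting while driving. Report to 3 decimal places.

Let p₁ = 0.39, p₀ = 0.132.
Under exogeneity and monotonicity, PN = (p₁ − p₀) / p₁.
PN = (0.39 − 0.132) / 0.39 = 0.258 / 0.39 ≈ 0.6615

PN ≈ 0.662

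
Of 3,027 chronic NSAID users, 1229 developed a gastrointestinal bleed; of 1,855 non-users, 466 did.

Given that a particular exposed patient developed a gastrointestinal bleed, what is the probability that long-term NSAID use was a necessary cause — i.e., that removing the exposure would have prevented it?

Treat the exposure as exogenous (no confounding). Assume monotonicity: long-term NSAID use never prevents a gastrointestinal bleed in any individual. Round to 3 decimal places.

p₁ = P(outcome | exposed) = 1229/3027 = 0.40601
p₀ = P(outcome | unexposed) = 466/1855 = 0.25121
Under exogeneity and monotonicity, PN = (p₁ − p₀) / p₁.
PN = (0.40601 − 0.25121) / 0.40601 = 0.1548 / 0.40601 ≈ 0.3813

PN ≈ 0.381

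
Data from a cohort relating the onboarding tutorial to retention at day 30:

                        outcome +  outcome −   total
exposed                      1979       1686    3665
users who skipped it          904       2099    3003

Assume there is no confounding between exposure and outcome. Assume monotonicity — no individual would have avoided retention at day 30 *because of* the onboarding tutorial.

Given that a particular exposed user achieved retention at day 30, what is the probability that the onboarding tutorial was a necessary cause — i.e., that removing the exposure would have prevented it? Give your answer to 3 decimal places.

p₁ = P(outcome | exposed) = 1979/3665 = 0.53997
p₀ = P(outcome | unexposed) = 904/3003 = 0.30103
Under exogeneity and monotonicity, PN = (p₁ − p₀)/p₁.
PN = (0.53997 − 0.30103) / 0.53997 ≈ 0.4425

PN ≈ 0.443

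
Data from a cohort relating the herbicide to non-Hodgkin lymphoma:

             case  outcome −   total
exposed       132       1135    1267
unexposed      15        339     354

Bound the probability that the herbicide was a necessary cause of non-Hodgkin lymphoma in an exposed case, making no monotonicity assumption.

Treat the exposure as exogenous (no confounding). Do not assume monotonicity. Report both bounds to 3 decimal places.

p₁ = P(outcome | exposed) = 132/1267 = 0.10418
p₀ = P(outcome | unexposed) = 15/354 = 0.042373
Under exogeneity alone the bounds on PN are max{0,(p₁−p₀)/p₁} ≤ PN ≤ min{1,(1−p₀)/p₁}.
  lower = (p₁ − p₀)/p₁ = 0.06181 / 0.10418 ≈ 0.5933
  upper = min{1, (1 − p₀)/p₁} = 0.95763 / 0.10418 ≈ 9.1918 → capped at 1

0.593 ≤ PN ≤ 1.000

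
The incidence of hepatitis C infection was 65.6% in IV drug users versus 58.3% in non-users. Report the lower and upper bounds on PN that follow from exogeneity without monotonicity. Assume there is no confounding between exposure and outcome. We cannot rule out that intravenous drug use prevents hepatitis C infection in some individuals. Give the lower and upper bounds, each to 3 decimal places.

p₁ = 0.656, p₀ = 0.583.
Under exogeneity alone the bounds on PN are max{0,(p₁−p₀)/p₁} ≤ PN ≤ min{1,(1−p₀)/p₁}.
  lower = (p₁ − p₀)/p₁ = 0.073 / 0.656 ≈ 0.1113
  upper = min{1, (1 − p₀)/p₁} = 0.417 / 0.656 ≈ 0.6357

0.111 ≤ PN ≤ 0.636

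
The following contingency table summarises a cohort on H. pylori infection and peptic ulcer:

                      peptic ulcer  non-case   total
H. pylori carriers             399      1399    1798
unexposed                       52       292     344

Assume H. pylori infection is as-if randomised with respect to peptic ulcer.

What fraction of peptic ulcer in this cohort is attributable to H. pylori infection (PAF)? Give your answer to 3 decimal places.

PAF ≈ 0.282

p₁ = P(outcome | exposed) = 399/1798 = 0.22191
p₀ = P(outcome | unexposed) = 52/344 = 0.15116
Exposure prevalence π = 1798/2142 = 0.8394; overall risk P(Y=1) = 0.21055.
Under exogeneity, PAF = [P(Y=1) − p₀]/P(Y=1).
PAF = (0.21055 − 0.15116) / 0.21055 ≈ 0.2821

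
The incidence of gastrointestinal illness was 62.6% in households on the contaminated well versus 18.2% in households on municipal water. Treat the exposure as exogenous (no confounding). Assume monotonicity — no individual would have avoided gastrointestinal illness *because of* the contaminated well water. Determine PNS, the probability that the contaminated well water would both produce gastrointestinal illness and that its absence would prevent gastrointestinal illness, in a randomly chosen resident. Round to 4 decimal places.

PNS ≈ 0.4440

p₁ = 0.626, p₀ = 0.182.
Under exogeneity and monotonicity, PNS = p₁ − p₀.
PNS = 0.626 − 0.182 = 0.444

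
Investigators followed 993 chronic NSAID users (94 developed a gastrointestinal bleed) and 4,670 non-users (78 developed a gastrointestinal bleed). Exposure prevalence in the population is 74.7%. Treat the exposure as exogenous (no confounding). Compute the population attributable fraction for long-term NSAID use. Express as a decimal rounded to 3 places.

p₁ = P(outcome | exposed) = 94/993 = 0.094663
p₀ = P(outcome | unexposed) = 78/4670 = 0.016702
Overall risk P(Y=1) = π·p₁ + (1−π)·p₀ = 0.747×0.094663 + 0.253×0.016702 = 0.074939.
Under exogeneity, PAF = [P(Y=1) − p₀] / P(Y=1).
PAF = (0.074939 − 0.016702) / 0.074939 ≈ 0.7771

PAF ≈ 0.777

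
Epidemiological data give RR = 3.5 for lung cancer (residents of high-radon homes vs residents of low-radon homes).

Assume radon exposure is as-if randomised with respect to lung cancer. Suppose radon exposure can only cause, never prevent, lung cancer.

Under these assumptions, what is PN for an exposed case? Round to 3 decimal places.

Under exogeneity and monotonicity, PN = (RR − 1) / RR = 1 − 1/RR.
PN = (3.5 − 1) / 3.5 = 2.5 / 3.5 ≈ 0.7143

PN ≈ 0.714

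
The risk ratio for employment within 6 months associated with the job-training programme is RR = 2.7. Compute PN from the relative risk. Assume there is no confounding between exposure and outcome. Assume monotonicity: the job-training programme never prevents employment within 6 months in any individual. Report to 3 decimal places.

Under exogeneity and monotonicity, PN = (RR − 1) / RR = 1 − 1/RR.
PN = (2.7 − 1) / 2.7 = 1.7 / 2.7 ≈ 0.6296

PN ≈ 0.630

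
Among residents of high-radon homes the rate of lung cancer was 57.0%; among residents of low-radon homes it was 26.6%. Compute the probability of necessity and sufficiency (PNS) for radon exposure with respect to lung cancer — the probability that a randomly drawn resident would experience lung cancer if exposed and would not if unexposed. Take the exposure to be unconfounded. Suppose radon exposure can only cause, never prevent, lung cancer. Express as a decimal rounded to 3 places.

PNS ≈ 0.304

p₁ = 0.57, p₀ = 0.266.
Under exogeneity and monotonicity, PNS = p₁ − p₀.
PNS = 0.57 − 0.266 = 0.304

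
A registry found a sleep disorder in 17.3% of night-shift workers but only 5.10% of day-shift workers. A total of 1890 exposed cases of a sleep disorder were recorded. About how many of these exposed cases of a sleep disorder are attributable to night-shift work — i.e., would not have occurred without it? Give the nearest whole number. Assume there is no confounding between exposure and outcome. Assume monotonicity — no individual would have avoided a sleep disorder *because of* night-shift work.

about 1333 cases

p₁ = 0.173, p₀ = 0.051.
PN = (p₁ − p₀)/p₁ = (0.173 − 0.051) / 0.173 ≈ 0.70520.
Attributable cases ≈ PN × (exposed cases) = 0.70520 × 1890 ≈ 1332.83.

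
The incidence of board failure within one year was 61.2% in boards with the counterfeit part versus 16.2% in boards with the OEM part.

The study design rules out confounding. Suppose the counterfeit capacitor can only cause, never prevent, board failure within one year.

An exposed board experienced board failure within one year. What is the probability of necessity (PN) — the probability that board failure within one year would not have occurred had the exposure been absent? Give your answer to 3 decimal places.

p₁ = 0.612, p₀ = 0.162.
Under exogeneity and monotonicity, PN = (p₁ − p₀) / p₁.
PN = (0.612 − 0.162) / 0.612 = 0.45 / 0.612 ≈ 0.7353

PN ≈ 0.735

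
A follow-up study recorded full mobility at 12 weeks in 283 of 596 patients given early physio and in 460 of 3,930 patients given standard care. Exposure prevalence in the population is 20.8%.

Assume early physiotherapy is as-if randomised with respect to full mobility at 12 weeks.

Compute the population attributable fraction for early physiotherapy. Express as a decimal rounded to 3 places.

p₁ = P(outcome | exposed) = 283/596 = 0.47483
p₀ = P(outcome | unexposed) = 460/3930 = 0.11705
Overall risk P(Y=1) = π·p₁ + (1−π)·p₀ = 0.208×0.47483 + 0.792×0.11705 = 0.19147.
Under exogeneity, PAF = [P(Y=1) − p₀] / P(Y=1).
PAF = (0.19147 − 0.11705) / 0.19147 ≈ 0.3887

PAF ≈ 0.389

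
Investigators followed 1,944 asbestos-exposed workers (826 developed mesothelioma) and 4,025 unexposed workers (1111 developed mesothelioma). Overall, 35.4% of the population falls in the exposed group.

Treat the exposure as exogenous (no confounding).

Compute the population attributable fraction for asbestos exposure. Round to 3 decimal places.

PAF ≈ 0.160

p₁ = P(outcome | exposed) = 826/1944 = 0.4249
p₀ = P(outcome | unexposed) = 1111/4025 = 0.27602
Overall risk P(Y=1) = π·p₁ + (1−π)·p₀ = 0.354×0.4249 + 0.646×0.27602 = 0.32873.
Under exogeneity, PAF = [P(Y=1) − p₀] / P(Y=1).
PAF = (0.32873 − 0.27602) / 0.32873 ≈ 0.1603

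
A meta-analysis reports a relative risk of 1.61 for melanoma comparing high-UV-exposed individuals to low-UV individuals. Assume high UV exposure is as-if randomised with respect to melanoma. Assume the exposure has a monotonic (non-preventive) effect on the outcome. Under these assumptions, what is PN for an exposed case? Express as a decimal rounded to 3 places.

PN ≈ 0.379

Under exogeneity and monotonicity, PN = (RR − 1) / RR = 1 − 1/RR.
PN = (1.61 − 1) / 1.61 = 0.61 / 1.61 ≈ 0.3789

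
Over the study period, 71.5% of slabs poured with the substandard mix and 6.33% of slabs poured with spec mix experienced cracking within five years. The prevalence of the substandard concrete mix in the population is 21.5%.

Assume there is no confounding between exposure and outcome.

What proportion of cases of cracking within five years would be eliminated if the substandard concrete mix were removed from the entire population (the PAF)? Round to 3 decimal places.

p₁ = 0.715, p₀ = 0.0633.
Overall risk P(Y=1) = π·p₁ + (1−π)·p₀ = 0.215×0.715 + 0.785×0.0633 = 0.20342.
Under exogeneity, PAF = [P(Y=1) − p₀] / P(Y=1).
PAF = (0.20342 − 0.0633) / 0.20342 ≈ 0.6888

PAF ≈ 0.689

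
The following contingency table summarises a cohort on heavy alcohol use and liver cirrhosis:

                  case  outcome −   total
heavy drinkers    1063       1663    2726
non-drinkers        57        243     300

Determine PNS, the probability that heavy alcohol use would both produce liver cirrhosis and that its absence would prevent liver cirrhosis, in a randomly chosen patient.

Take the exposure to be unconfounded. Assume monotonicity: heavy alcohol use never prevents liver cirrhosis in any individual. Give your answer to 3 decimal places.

p₁ = P(outcome | exposed) = 1063/2726 = 0.38995
p₀ = P(outcome | unexposed) = 57/300 = 0.19
Under exogeneity and monotonicity, PNS = p₁ − p₀.
PNS = 0.38995 − 0.19 = 0.19995

PNS ≈ 0.200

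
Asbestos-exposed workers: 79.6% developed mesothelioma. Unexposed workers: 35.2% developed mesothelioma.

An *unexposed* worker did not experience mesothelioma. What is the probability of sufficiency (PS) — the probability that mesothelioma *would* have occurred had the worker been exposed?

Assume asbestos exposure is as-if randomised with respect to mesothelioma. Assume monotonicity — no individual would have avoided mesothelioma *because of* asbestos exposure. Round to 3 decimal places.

PS ≈ 0.685

p₁ = 0.796, p₀ = 0.352.
Under exogeneity and monotonicity, PS = (p₁ − p₀) / (1 − p₀).
PS = (0.796 − 0.352) / (1 − 0.352) = 0.444 / 0.648 ≈ 0.6852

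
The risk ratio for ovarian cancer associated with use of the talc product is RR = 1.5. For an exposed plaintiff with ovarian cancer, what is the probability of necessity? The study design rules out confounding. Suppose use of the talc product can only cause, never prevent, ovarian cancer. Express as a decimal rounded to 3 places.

PN ≈ 0.333

Under exogeneity and monotonicity, PN = (RR − 1) / RR = 1 − 1/RR.
PN = (1.5 − 1) / 1.5 = 0.5 / 1.5 ≈ 0.3333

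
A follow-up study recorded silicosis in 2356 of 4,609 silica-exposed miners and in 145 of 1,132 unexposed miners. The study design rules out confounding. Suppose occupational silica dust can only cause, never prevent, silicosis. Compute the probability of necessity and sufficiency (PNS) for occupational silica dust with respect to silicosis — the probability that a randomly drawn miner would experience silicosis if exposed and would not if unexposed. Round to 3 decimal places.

PNS ≈ 0.383

p₁ = P(outcome | exposed) = 2356/4609 = 0.51117
p₀ = P(outcome | unexposed) = 145/1132 = 0.12809
Under exogeneity and monotonicity, PNS = p₁ − p₀.
PNS = 0.51117 − 0.12809 = 0.38308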